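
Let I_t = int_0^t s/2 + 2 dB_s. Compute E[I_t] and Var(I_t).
E[I_t] = 0; Var(I_t) = t*(t^2 + 12*t + 48)/12

The Itô integral of a deterministic integrand f(s) has mean 0 because each increment f(s) * (B_{s+ds} - B_s) has mean 0. By the Itô isometry:
  Var( int_0^t f(s) dB_s ) = E[ (int_0^t f(s) dB_s)^2 ] = int_0^t f(s)^2 ds.
Here f(s) = s/2 + 2, so f(s)^2 = (s + 4)^2/4. Integrate:
  int_0^t ((s + 4)^2/4) ds = t*(t^2 + 12*t + 48)/12.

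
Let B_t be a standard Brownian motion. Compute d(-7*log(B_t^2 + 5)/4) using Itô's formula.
d(-7*log(B_t^2 + 5)/4) = (7*(B_t^2 - 5)/(4*(B_t^2 + 5)^2)) dt + (-7*B_t/(2*B_t^2 + 10)) dB_t

Itô's formula for f(B_t) gives d f(B_t) = f'(B_t) dB_t + (1/2) f''(B_t) dt. Compute derivatives of f(x) = -7*log(x^2 + 5)/4:
  f'(x)  = -7*x/(2*x^2 + 10)
  f''(x) = 7*(x^2 - 5)/(2*(x^2 + 5)^2)
Substitute x = B_t and multiply the f'' term by 1/2:
  drift     = (1/2) * (7*(x^2 - 5)/(2*(x^2 + 5)^2)) evaluated at B_t = 7*(B_t^2 - 5)/(4*(B_t^2 + 5)^2)
  diffusion = (-7*x/(2*x^2 + 10)) evaluated at B_t = -7*B_t/(2*B_t^2 + 10)
Therefore d(-7*log(B_t^2 + 5)/4) = (7*(B_t^2 - 5)/(4*(B_t^2 + 5)^2)) dt + (-7*B_t/(2*B_t^2 + 10)) dB_t.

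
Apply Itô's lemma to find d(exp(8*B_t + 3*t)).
d(exp(8*B_t + 3*t)) = (35*exp(8*B_t + 3*t)) dt + (8*exp(8*B_t + 3*t)) dB_t

Itô's formula for f(t, x): d f(t, B_t) = (f_t + (1/2) f_xx) dt + f_x dB_t. Compute partials of f(t, x) = exp(3*t + 8*x):
  f_t(t,x)  = 3*exp(3*t + 8*x)
  f_x(t,x)  = 8*exp(3*t + 8*x)
  f_xx(t,x) = 64*exp(3*t + 8*x)
Assemble drift = f_t + (1/2) f_xx = 35*exp(3*t + 8*x) and diffusion = f_x = 8*exp(3*t + 8*x). Substituting x = B_t:
  d(exp(8*B_t + 3*t)) = (35*exp(8*B_t + 3*t)) dt + (8*exp(8*B_t + 3*t)) dB_t.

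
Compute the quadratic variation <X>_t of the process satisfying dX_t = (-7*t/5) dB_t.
<X>_t = 49*t^3/75

For an Itô process dX_t = a(t) dt + b(t) dB_t, the quadratic variation is <X>_t = int_0^t b(s)^2 ds (the drift term does not contribute). Here b(s) = -7*s/5, so
  b(s)^2 = 49*s^2/25.
Integrating from 0 to t:
  <X>_t = int_0^t (49*s^2/25) ds = 49*t^3/75.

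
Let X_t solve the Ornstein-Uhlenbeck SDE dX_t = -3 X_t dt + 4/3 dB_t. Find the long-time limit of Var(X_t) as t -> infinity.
lim Var(X_t) = 8/27

The OU SDE dX = -theta X dt + sigma dB admits the integrating factor exp(theta t): d(exp(theta t) X_t) = sigma exp(theta t) dB_t. Integrating from 0 to t gives X_t = x_0 * exp(-theta t) + sigma * int_0^t exp(-theta (t-s)) dB_s for any initial x_0. The Itô integral has variance (by the Itô isometry) sigma^2 * int_0^t exp(-2 theta (t - s)) ds = sigma^2 * (1 - exp(-2 theta t)) / (2 theta), independent of x_0.
With theta = 3, sigma = 4/3:
  Var(X_t) = (4/3)^2 * (1 - exp(-2*3 t)) / (2 * 3) = 8/27 - 8*exp(-6*t)/27.
As t -> infinity, exp(-2*3 t) -> 0, so the stationary variance is sigma^2 / (2 theta) = 8/27.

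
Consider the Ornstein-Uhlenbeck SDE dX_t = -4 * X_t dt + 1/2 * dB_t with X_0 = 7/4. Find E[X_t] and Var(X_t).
E[X_t] = 7*exp(-4*t)/4; Var(X_t) = 1/32 - exp(-8*t)/32

The OU SDE dX = -theta X dt + sigma dB admits the integrating factor exp(theta t): d(exp(theta t) X_t) = sigma exp(theta t) dB_t. Integrating from 0 to t:
  X_t = x_0 * exp(-theta t) + sigma * int_0^t exp(-theta (t-s)) dB_s.
The Itô integral has mean 0 and (by the Itô isometry) variance sigma^2 * int_0^t exp(-2 theta (t - s)) ds = sigma^2 * (1 - exp(-2 theta t)) / (2 theta).
With theta = 4, sigma = 1/2, x_0 = 7/4:
  E[X_t] = 7/4 * exp(-4 t) = 7*exp(-4*t)/4
  Var(X_t) = (1/2)^2 * (1 - exp(-2*4 t)) / (2 * 4) = 1/32 - exp(-8*t)/32.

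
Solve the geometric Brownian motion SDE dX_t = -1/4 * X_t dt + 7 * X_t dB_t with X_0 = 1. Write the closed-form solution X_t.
X_t = 1 * exp((-99/4) * t + (7) * B_t)

For GBM dX = mu X dt + sigma X dB with X_0 = x_0, apply Itô to Y = log X: dY = (mu - sigma^2/2) dt + sigma dB, so Y_t = log(x_0) + (mu - sigma^2/2) t + sigma B_t and hence X_t = x_0 * exp((mu - sigma^2/2) t + sigma B_t).
With mu = -1/4, sigma = 7, x_0 = 1, this gives:
  X_t = 1 * exp((-99/4) * t + (7) * B_t).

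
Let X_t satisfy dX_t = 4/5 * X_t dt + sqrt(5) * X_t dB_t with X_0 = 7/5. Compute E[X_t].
E[X_t] = 7*exp(4*t/5)/5

For GBM dX = mu X dt + sigma X dB with X_0 = x_0, apply Itô to Y = log X: dY = (mu - sigma^2/2) dt + sigma dB, so Y_t = log(x_0) + (mu - sigma^2/2) t + sigma B_t and hence X_t = x_0 * exp((mu - sigma^2/2) t + sigma B_t).
With mu = 4/5, sigma = sqrt(5), x_0 = 7/5, this gives:
  X_t = 7/5 * exp((-17/10) * t + (sqrt(5)) * B_t).
Since sigma*B_t ~ Normal(0, sigma^2 t), E[exp(sigma*B_t)] = exp(sigma^2 t / 2); so E[X_t] = x_0 * exp((mu - sigma^2/2) t) * exp(sigma^2 t / 2) = x_0 * exp(mu t) = 7*exp(4*t/5)/5.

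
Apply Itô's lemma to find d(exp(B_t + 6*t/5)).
d(exp(B_t + 6*t/5)) = (17*exp(B_t + 6*t/5)/10) dt + (exp(B_t + 6*t/5)) dB_t

Itô's formula for f(t, x): d f(t, B_t) = (f_t + (1/2) f_xx) dt + f_x dB_t. Compute partials of f(t, x) = exp(6*t/5 + x):
  f_t(t,x)  = 6*exp(6*t/5 + x)/5
  f_x(t,x)  = exp(6*t/5 + x)
  f_xx(t,x) = exp(6*t/5 + x)
Assemble drift = f_t + (1/2) f_xx = 17*exp(6*t/5 + x)/10 and diffusion = f_x = exp(6*t/5 + x). Substituting x = B_t:
  d(exp(B_t + 6*t/5)) = (17*exp(B_t + 6*t/5)/10) dt + (exp(B_t + 6*t/5)) dB_t.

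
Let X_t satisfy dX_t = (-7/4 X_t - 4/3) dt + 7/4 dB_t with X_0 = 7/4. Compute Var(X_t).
Var(X_t) = 7/8 - 7*exp(-7*t/2)/8

The variance V(t) = Var(X_t) satisfies V'(t) = 2 a V(t) + c^2 with V(0) = 0 (drift coefficient is linear in X, diffusion is constant). With a = -7/4, c = 7/4, the solution is
  V(t) = (c^2 / (2 a)) * (exp(2 a t) - 1)
       = ((7/4)^2 / (2*(-7/4))) * (exp((-7/2) t) - 1)
       = 7/8 - 7*exp(-7*t/2)/8.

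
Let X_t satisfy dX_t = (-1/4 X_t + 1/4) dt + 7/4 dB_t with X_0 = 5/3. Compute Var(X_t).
Var(X_t) = 49/8 - 49*exp(-t/2)/8

The variance V(t) = Var(X_t) satisfies V'(t) = 2 a V(t) + c^2 with V(0) = 0 (drift coefficient is linear in X, diffusion is constant). With a = -1/4, c = 7/4, the solution is
  V(t) = (c^2 / (2 a)) * (exp(2 a t) - 1)
       = ((7/4)^2 / (2*(-1/4))) * (exp((-1/2) t) - 1)
       = 49/8 - 49*exp(-t/2)/8.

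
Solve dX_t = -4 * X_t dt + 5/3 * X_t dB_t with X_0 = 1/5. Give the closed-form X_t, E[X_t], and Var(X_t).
X_t = 1/5 * exp((-97/18) t + (5/3) B_t); E[X_t] = exp(-4*t)/5; Var(X_t) = (exp(25*t/9) - 1)*exp(-8*t)/25

For GBM dX = mu X dt + sigma X dB with X_0 = x_0, apply Itô to Y = log X: dY = (mu - sigma^2/2) dt + sigma dB, so Y_t = log(x_0) + (mu - sigma^2/2) t + sigma B_t and hence X_t = x_0 * exp((mu - sigma^2/2) t + sigma B_t).
With mu = -4, sigma = 5/3, x_0 = 1/5, this gives:
  X_t = 1/5 * exp((-97/18) * t + (5/3) * B_t).
Since sigma*B_t ~ Normal(0, sigma^2 t), E[exp(sigma*B_t)] = exp(sigma^2 t / 2); so E[X_t] = x_0 * exp((mu - sigma^2/2) t) * exp(sigma^2 t / 2) = x_0 * exp(mu t) = exp(-4*t)/5.
Var(X_t) = E[X_t^2] - (E[X_t])^2 = x_0^2 * exp(2 mu t) * (exp(sigma^2 t) - 1) = (exp(25*t/9) - 1)*exp(-8*t)/25.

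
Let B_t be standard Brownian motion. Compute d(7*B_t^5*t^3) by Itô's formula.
d(7*B_t^5*t^3) = (B_t^3*t^2*(21*B_t^2 + 70*t)) dt + (35*B_t^4*t^3) dB_t

Itô's formula for f(t, x): d f(t, B_t) = (f_t + (1/2) f_xx) dt + f_x dB_t. Compute partials of f(t, x) = 7*t^3*x^5:
  f_t(t,x)  = 21*t^2*x^5
  f_x(t,x)  = 35*t^3*x^4
  f_xx(t,x) = 140*t^3*x^3
Assemble drift = f_t + (1/2) f_xx = t^2*x^3*(70*t + 21*x^2) and diffusion = f_x = 35*t^3*x^4. Substituting x = B_t:
  d(7*B_t^5*t^3) = (B_t^3*t^2*(21*B_t^2 + 70*t)) dt + (35*B_t^4*t^3) dB_t.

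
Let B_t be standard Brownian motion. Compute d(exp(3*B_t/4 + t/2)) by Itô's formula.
d(exp(3*B_t/4 + t/2)) = (25*exp(3*B_t/4 + t/2)/32) dt + (3*exp(3*B_t/4 + t/2)/4) dB_t

Itô's formula for f(t, x): d f(t, B_t) = (f_t + (1/2) f_xx) dt + f_x dB_t. Compute partials of f(t, x) = exp(t/2 + 3*x/4):
  f_t(t,x)  = exp(t/2 + 3*x/4)/2
  f_x(t,x)  = 3*exp(t/2 + 3*x/4)/4
  f_xx(t,x) = 9*exp(t/2 + 3*x/4)/16
Assemble drift = f_t + (1/2) f_xx = 25*exp(t/2 + 3*x/4)/32 and diffusion = f_x = 3*exp(t/2 + 3*x/4)/4. Substituting x = B_t:
  d(exp(3*B_t/4 + t/2)) = (25*exp(3*B_t/4 + t/2)/32) dt + (3*exp(3*B_t/4 + t/2)/4) dB_t.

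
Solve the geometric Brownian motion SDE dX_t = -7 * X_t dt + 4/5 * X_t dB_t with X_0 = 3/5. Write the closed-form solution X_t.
X_t = 3/5 * exp((-183/25) * t + (4/5) * B_t)

For GBM dX = mu X dt + sigma X dB with X_0 = x_0, apply Itô to Y = log X: dY = (mu - sigma^2/2) dt + sigma dB, so Y_t = log(x_0) + (mu - sigma^2/2) t + sigma B_t and hence X_t = x_0 * exp((mu - sigma^2/2) t + sigma B_t).
With mu = -7, sigma = 4/5, x_0 = 3/5, this gives:
  X_t = 3/5 * exp((-183/25) * t + (4/5) * B_t).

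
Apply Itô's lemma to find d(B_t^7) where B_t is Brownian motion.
d(B_t^7) = (21*B_t^5) dt + (7*B_t^6) dB_t

Itô's formula for f(B_t) gives d f(B_t) = f'(B_t) dB_t + (1/2) f''(B_t) dt. Compute derivatives of f(x) = x^7:
  f'(x)  = 7*x^6
  f''(x) = 42*x^5
Substitute x = B_t and multiply the f'' term by 1/2:
  drift     = (1/2) * (42*x^5) evaluated at B_t = 21*B_t^5
  diffusion = (7*x^6) evaluated at B_t = 7*B_t^6
Therefore d(B_t^7) = (21*B_t^5) dt + (7*B_t^6) dB_t.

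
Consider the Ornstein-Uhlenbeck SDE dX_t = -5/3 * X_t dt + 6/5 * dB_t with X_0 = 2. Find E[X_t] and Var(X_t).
E[X_t] = 2*exp(-5*t/3); Var(X_t) = 54/125 - 54*exp(-10*t/3)/125

The OU SDE dX = -theta X dt + sigma dB admits the integrating factor exp(theta t): d(exp(theta t) X_t) = sigma exp(theta t) dB_t. Integrating from 0 to t:
  X_t = x_0 * exp(-theta t) + sigma * int_0^t exp(-theta (t-s)) dB_s.
The Itô integral has mean 0 and (by the Itô isometry) variance sigma^2 * int_0^t exp(-2 theta (t - s)) ds = sigma^2 * (1 - exp(-2 theta t)) / (2 theta).
With theta = 5/3, sigma = 6/5, x_0 = 2:
  E[X_t] = 2 * exp(-5/3 t) = 2*exp(-5*t/3)
  Var(X_t) = (6/5)^2 * (1 - exp(-2*5/3 t)) / (2 * 5/3) = 54/125 - 54*exp(-10*t/3)/125.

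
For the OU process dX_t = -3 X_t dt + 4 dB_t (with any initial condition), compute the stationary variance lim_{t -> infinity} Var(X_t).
lim Var(X_t) = 8/3

The OU SDE dX = -theta X dt + sigma dB admits the integrating factor exp(theta t): d(exp(theta t) X_t) = sigma exp(theta t) dB_t. Integrating from 0 to t gives X_t = x_0 * exp(-theta t) + sigma * int_0^t exp(-theta (t-s)) dB_s for any initial x_0. The Itô integral has variance (by the Itô isometry) sigma^2 * int_0^t exp(-2 theta (t - s)) ds = sigma^2 * (1 - exp(-2 theta t)) / (2 theta), independent of x_0.
With theta = 3, sigma = 4:
  Var(X_t) = (4)^2 * (1 - exp(-2*3 t)) / (2 * 3) = 8/3 - 8*exp(-6*t)/3.
As t -> infinity, exp(-2*3 t) -> 0, so the stationary variance is sigma^2 / (2 theta) = 8/3.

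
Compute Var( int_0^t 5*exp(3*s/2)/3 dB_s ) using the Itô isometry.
Var = 25*exp(3*t)/27 - 25/27

The Itô integral of a deterministic integrand f(s) has mean 0 because each increment f(s) * (B_{s+ds} - B_s) has mean 0. By the Itô isometry:
  Var( int_0^t f(s) dB_s ) = E[ (int_0^t f(s) dB_s)^2 ] = int_0^t f(s)^2 ds.
Here f(s) = 5*exp(3*s/2)/3, so f(s)^2 = 25*exp(3*s)/9. Integrate:
  int_0^t (25*exp(3*s)/9) ds = 25*exp(3*t)/27 - 25/27.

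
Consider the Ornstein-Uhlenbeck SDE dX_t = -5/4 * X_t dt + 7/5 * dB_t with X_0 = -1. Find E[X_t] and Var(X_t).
E[X_t] = -exp(-5*t/4); Var(X_t) = 98/125 - 98*exp(-5*t/2)/125

The OU SDE dX = -theta X dt + sigma dB admits the integrating factor exp(theta t): d(exp(theta t) X_t) = sigma exp(theta t) dB_t. Integrating from 0 to t:
  X_t = x_0 * exp(-theta t) + sigma * int_0^t exp(-theta (t-s)) dB_s.
The Itô integral has mean 0 and (by the Itô isometry) variance sigma^2 * int_0^t exp(-2 theta (t - s)) ds = sigma^2 * (1 - exp(-2 theta t)) / (2 theta).
With theta = 5/4, sigma = 7/5, x_0 = -1:
  E[X_t] = -1 * exp(-5/4 t) = -exp(-5*t/4)
  Var(X_t) = (7/5)^2 * (1 - exp(-2*5/4 t)) / (2 * 5/4) = 98/125 - 98*exp(-5*t/2)/125.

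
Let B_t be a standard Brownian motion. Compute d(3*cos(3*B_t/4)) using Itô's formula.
d(3*cos(3*B_t/4)) = (-27*cos(3*B_t/4)/32) dt + (-9*sin(3*B_t/4)/4) dB_t

Itô's formula for f(B_t) gives d f(B_t) = f'(B_t) dB_t + (1/2) f''(B_t) dt. Compute derivatives of f(x) = 3*cos(3*x/4):
  f'(x)  = -9*sin(3*x/4)/4
  f''(x) = -27*cos(3*x/4)/16
Substitute x = B_t and multiply the f'' term by 1/2:
  drift     = (1/2) * (-27*cos(3*x/4)/16) evaluated at B_t = -27*cos(3*B_t/4)/32
  diffusion = (-9*sin(3*x/4)/4) evaluated at B_t = -9*sin(3*B_t/4)/4
Therefore d(3*cos(3*B_t/4)) = (-27*cos(3*B_t/4)/32) dt + (-9*sin(3*B_t/4)/4) dB_t.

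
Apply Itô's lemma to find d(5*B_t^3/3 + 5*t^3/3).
d(5*B_t^3/3 + 5*t^3/3) = (5*B_t + 5*t^2) dt + (5*B_t^2) dB_t

Itô's formula for f(t, x): d f(t, B_t) = (f_t + (1/2) f_xx) dt + f_x dB_t. Compute partials of f(t, x) = 5*t^3/3 + 5*x^3/3:
  f_t(t,x)  = 5*t^2
  f_x(t,x)  = 5*x^2
  f_xx(t,x) = 10*x
Assemble drift = f_t + (1/2) f_xx = 5*t^2 + 5*x and diffusion = f_x = 5*x^2. Substituting x = B_t:
  d(5*B_t^3/3 + 5*t^3/3) = (5*B_t + 5*t^2) dt + (5*B_t^2) dB_t.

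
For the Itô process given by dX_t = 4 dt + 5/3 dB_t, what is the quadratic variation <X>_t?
<X>_t = 25*t/9

For an Itô process dX_t = a(t) dt + b(t) dB_t, the quadratic variation is <X>_t = int_0^t b(s)^2 ds (the drift term does not contribute). Here b(s) = 5/3, so
  b(s)^2 = 25/9.
Integrating from 0 to t:
  <X>_t = int_0^t (25/9) ds = 25*t/9.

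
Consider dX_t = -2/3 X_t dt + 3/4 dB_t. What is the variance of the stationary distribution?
lim Var(X_t) = 27/64

The OU SDE dX = -theta X dt + sigma dB admits the integrating factor exp(theta t): d(exp(theta t) X_t) = sigma exp(theta t) dB_t. Integrating from 0 to t gives X_t = x_0 * exp(-theta t) + sigma * int_0^t exp(-theta (t-s)) dB_s for any initial x_0. The Itô integral has variance (by the Itô isometry) sigma^2 * int_0^t exp(-2 theta (t - s)) ds = sigma^2 * (1 - exp(-2 theta t)) / (2 theta), independent of x_0.
With theta = 2/3, sigma = 3/4:
  Var(X_t) = (3/4)^2 * (1 - exp(-2*2/3 t)) / (2 * 2/3) = 27/64 - 27*exp(-4*t/3)/64.
As t -> infinity, exp(-2*2/3 t) -> 0, so the stationary variance is sigma^2 / (2 theta) = 27/64.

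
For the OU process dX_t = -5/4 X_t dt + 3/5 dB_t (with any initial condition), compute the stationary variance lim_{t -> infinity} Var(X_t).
lim Var(X_t) = 18/125

The OU SDE dX = -theta X dt + sigma dB admits the integrating factor exp(theta t): d(exp(theta t) X_t) = sigma exp(theta t) dB_t. Integrating from 0 to t gives X_t = x_0 * exp(-theta t) + sigma * int_0^t exp(-theta (t-s)) dB_s for any initial x_0. The Itô integral has variance (by the Itô isometry) sigma^2 * int_0^t exp(-2 theta (t - s)) ds = sigma^2 * (1 - exp(-2 theta t)) / (2 theta), independent of x_0.
With theta = 5/4, sigma = 3/5:
  Var(X_t) = (3/5)^2 * (1 - exp(-2*5/4 t)) / (2 * 5/4) = 18/125 - 18*exp(-5*t/2)/125.
As t -> infinity, exp(-2*5/4 t) -> 0, so the stationary variance is sigma^2 / (2 theta) = 18/125.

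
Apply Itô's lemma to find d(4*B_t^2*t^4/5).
d(4*B_t^2*t^4/5) = (4*t^3*(4*B_t^2 + t)/5) dt + (8*B_t*t^4/5) dB_t

Itô's formula for f(t, x): d f(t, B_t) = (f_t + (1/2) f_xx) dt + f_x dB_t. Compute partials of f(t, x) = 4*t^4*x^2/5:
  f_t(t,x)  = 16*t^3*x^2/5
  f_x(t,x)  = 8*t^4*x/5
  f_xx(t,x) = 8*t^4/5
Assemble drift = f_t + (1/2) f_xx = 4*t^3*(t + 4*x^2)/5 and diffusion = f_x = 8*t^4*x/5. Substituting x = B_t:
  d(4*B_t^2*t^4/5) = (4*t^3*(4*B_t^2 + t)/5) dt + (8*B_t*t^4/5) dB_t.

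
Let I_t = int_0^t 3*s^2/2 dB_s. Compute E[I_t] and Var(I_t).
E[I_t] = 0; Var(I_t) = 9*t^5/20

The Itô integral of a deterministic integrand f(s) has mean 0 because each increment f(s) * (B_{s+ds} - B_s) has mean 0. By the Itô isometry:
  Var( int_0^t f(s) dB_s ) = E[ (int_0^t f(s) dB_s)^2 ] = int_0^t f(s)^2 ds.
Here f(s) = 3*s^2/2, so f(s)^2 = 9*s^4/4. Integrate:
  int_0^t (9*s^4/4) ds = 9*t^5/20.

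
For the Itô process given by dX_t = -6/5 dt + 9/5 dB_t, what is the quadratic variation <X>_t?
<X>_t = 81*t/25

For an Itô process dX_t = a(t) dt + b(t) dB_t, the quadratic variation is <X>_t = int_0^t b(s)^2 ds (the drift term does not contribute). Here b(s) = 9/5, so
  b(s)^2 = 81/25.
Integrating from 0 to t:
  <X>_t = int_0^t (81/25) ds = 81*t/25.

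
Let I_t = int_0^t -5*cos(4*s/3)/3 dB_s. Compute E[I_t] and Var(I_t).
E[I_t] = 0; Var(I_t) = 25*t/18 + 25*sin(4*t/3)*cos(4*t/3)/24

The Itô integral of a deterministic integrand f(s) has mean 0 because each increment f(s) * (B_{s+ds} - B_s) has mean 0. By the Itô isometry:
  Var( int_0^t f(s) dB_s ) = E[ (int_0^t f(s) dB_s)^2 ] = int_0^t f(s)^2 ds.
Here f(s) = -5*cos(4*s/3)/3, so f(s)^2 = 25*cos(4*s/3)^2/9. Integrate:
  int_0^t (25*cos(4*s/3)^2/9) ds = 25*t/18 + 25*sin(4*t/3)*cos(4*t/3)/24.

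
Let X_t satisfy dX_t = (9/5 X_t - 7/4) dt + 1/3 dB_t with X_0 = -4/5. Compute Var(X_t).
Var(X_t) = 5*exp(18*t/5)/162 - 5/162

The variance V(t) = Var(X_t) satisfies V'(t) = 2 a V(t) + c^2 with V(0) = 0 (drift coefficient is linear in X, diffusion is constant). With a = 9/5, c = 1/3, the solution is
  V(t) = (c^2 / (2 a)) * (exp(2 a t) - 1)
       = ((1/3)^2 / (2*(9/5))) * (exp((18/5) t) - 1)
       = 5*exp(18*t/5)/162 - 5/162.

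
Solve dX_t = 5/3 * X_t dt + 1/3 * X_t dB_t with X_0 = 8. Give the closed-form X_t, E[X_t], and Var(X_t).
X_t = 8 * exp((29/18) t + (1/3) B_t); E[X_t] = 8*exp(5*t/3); Var(X_t) = 64*(exp(t/9) - 1)*exp(10*t/3)

For GBM dX = mu X dt + sigma X dB with X_0 = x_0, apply Itô to Y = log X: dY = (mu - sigma^2/2) dt + sigma dB, so Y_t = log(x_0) + (mu - sigma^2/2) t + sigma B_t and hence X_t = x_0 * exp((mu - sigma^2/2) t + sigma B_t).
With mu = 5/3, sigma = 1/3, x_0 = 8, this gives:
  X_t = 8 * exp((29/18) * t + (1/3) * B_t).
Since sigma*B_t ~ Normal(0, sigma^2 t), E[exp(sigma*B_t)] = exp(sigma^2 t / 2); so E[X_t] = x_0 * exp((mu - sigma^2/2) t) * exp(sigma^2 t / 2) = x_0 * exp(mu t) = 8*exp(5*t/3).
Var(X_t) = E[X_t^2] - (E[X_t])^2 = x_0^2 * exp(2 mu t) * (exp(sigma^2 t) - 1) = 64*(exp(t/9) - 1)*exp(10*t/3).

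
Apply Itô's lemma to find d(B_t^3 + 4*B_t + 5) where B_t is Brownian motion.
d(B_t^3 + 4*B_t + 5) = (3*B_t) dt + (3*B_t^2 + 4) dB_t

Itô's formula for f(B_t) gives d f(B_t) = f'(B_t) dB_t + (1/2) f''(B_t) dt. Compute derivatives of f(x) = x^3 + 4*x + 5:
  f'(x)  = 3*x^2 + 4
  f''(x) = 6*x
Substitute x = B_t and multiply the f'' term by 1/2:
  drift     = (1/2) * (6*x) evaluated at B_t = 3*B_t
  diffusion = (3*x^2 + 4) evaluated at B_t = 3*B_t^2 + 4
Therefore d(B_t^3 + 4*B_t + 5) = (3*B_t) dt + (3*B_t^2 + 4) dB_t.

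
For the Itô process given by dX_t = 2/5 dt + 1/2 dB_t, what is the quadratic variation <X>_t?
<X>_t = t/4

For an Itô process dX_t = a(t) dt + b(t) dB_t, the quadratic variation is <X>_t = int_0^t b(s)^2 ds (the drift term does not contribute). Here b(s) = 1/2, so
  b(s)^2 = 1/4.
Integrating from 0 to t:
  <X>_t = int_0^t (1/4) ds = t/4.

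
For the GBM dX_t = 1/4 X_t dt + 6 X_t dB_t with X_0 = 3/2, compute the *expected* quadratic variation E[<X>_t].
E[<X>_t] = 162*exp(73*t/2)/73 - 162/73

<X>_t = int_0^t (6 * X_s)^2 ds. Taking expectation inside the integral: E[<X>_t] = 6^2 * int_0^t E[X_s^2] ds. For GBM, E[X_s^2] = x_0^2 * exp((2 mu + sigma^2) s). Integrating:
  E[<X>_t] = 6^2 * (3/2)^2 * (exp((2*(1/4) + 6^2) t) - 1) / (2*(1/4) + 6^2)
           = 6^2 * (3/2)^2 * (exp((73/2) t) - 1) / (73/2) = 162*exp(73*t/2)/73 - 162/73.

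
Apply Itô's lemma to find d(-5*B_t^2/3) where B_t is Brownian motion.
d(-5*B_t^2/3) = (-5/3) dt + (-10*B_t/3) dB_t

Itô's formula for f(B_t) gives d f(B_t) = f'(B_t) dB_t + (1/2) f''(B_t) dt. Compute derivatives of f(x) = -5*x^2/3:
  f'(x)  = -10*x/3
  f''(x) = -10/3
Substitute x = B_t and multiply the f'' term by 1/2:
  drift     = (1/2) * (-10/3) evaluated at B_t = -5/3
  diffusion = (-10*x/3) evaluated at B_t = -10*B_t/3
Therefore d(-5*B_t^2/3) = (-5/3) dt + (-10*B_t/3) dB_t.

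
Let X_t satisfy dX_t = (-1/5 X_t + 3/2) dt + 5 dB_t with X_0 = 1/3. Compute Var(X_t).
Var(X_t) = 125/2 - 125*exp(-2*t/5)/2

The variance V(t) = Var(X_t) satisfies V'(t) = 2 a V(t) + c^2 with V(0) = 0 (drift coefficient is linear in X, diffusion is constant). With a = -1/5, c = 5, the solution is
  V(t) = (c^2 / (2 a)) * (exp(2 a t) - 1)
       = (5^2 / (2*(-1/5))) * (exp((-2/5) t) - 1)
       = 125/2 - 125*exp(-2*t/5)/2.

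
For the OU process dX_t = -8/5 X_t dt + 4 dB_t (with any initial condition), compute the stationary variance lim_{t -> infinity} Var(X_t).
lim Var(X_t) = 5

The OU SDE dX = -theta X dt + sigma dB admits the integrating factor exp(theta t): d(exp(theta t) X_t) = sigma exp(theta t) dB_t. Integrating from 0 to t gives X_t = x_0 * exp(-theta t) + sigma * int_0^t exp(-theta (t-s)) dB_s for any initial x_0. The Itô integral has variance (by the Itô isometry) sigma^2 * int_0^t exp(-2 theta (t - s)) ds = sigma^2 * (1 - exp(-2 theta t)) / (2 theta), independent of x_0.
With theta = 8/5, sigma = 4:
  Var(X_t) = (4)^2 * (1 - exp(-2*8/5 t)) / (2 * 8/5) = 5 - 5*exp(-16*t/5).
As t -> infinity, exp(-2*8/5 t) -> 0, so the stationary variance is sigma^2 / (2 theta) = 5.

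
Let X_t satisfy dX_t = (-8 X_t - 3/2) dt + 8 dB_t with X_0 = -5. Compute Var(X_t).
Var(X_t) = 4 - 4*exp(-16*t)

The variance V(t) = Var(X_t) satisfies V'(t) = 2 a V(t) + c^2 with V(0) = 0 (drift coefficient is linear in X, diffusion is constant). With a = -8, c = 8, the solution is
  V(t) = (c^2 / (2 a)) * (exp(2 a t) - 1)
       = (8^2 / (2*(-8))) * (exp((-16) t) - 1)
       = 4 - 4*exp(-16*t).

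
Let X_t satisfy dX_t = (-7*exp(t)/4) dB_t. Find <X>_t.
<X>_t = 49*exp(2*t)/32 - 49/32

For an Itô process dX_t = a(t) dt + b(t) dB_t, the quadratic variation is <X>_t = int_0^t b(s)^2 ds (the drift term does not contribute). Here b(s) = -7*exp(s)/4, so
  b(s)^2 = 49*exp(2*s)/16.
Integrating from 0 to t:
  <X>_t = int_0^t (49*exp(2*s)/16) ds = 49*exp(2*t)/32 - 49/32.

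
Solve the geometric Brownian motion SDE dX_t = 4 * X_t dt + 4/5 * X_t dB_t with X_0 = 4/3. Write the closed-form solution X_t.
X_t = 4/3 * exp((92/25) * t + (4/5) * B_t)

For GBM dX = mu X dt + sigma X dB with X_0 = x_0, apply Itô to Y = log X: dY = (mu - sigma^2/2) dt + sigma dB, so Y_t = log(x_0) + (mu - sigma^2/2) t + sigma B_t and hence X_t = x_0 * exp((mu - sigma^2/2) t + sigma B_t).
With mu = 4, sigma = 4/5, x_0 = 4/3, this gives:
  X_t = 4/3 * exp((92/25) * t + (4/5) * B_t).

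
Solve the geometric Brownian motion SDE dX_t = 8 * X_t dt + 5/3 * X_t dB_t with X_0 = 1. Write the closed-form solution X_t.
X_t = 1 * exp((119/18) * t + (5/3) * B_t)

For GBM dX = mu X dt + sigma X dB with X_0 = x_0, apply Itô to Y = log X: dY = (mu - sigma^2/2) dt + sigma dB, so Y_t = log(x_0) + (mu - sigma^2/2) t + sigma B_t and hence X_t = x_0 * exp((mu - sigma^2/2) t + sigma B_t).
With mu = 8, sigma = 5/3, x_0 = 1, this gives:
  X_t = 1 * exp((119/18) * t + (5/3) * B_t).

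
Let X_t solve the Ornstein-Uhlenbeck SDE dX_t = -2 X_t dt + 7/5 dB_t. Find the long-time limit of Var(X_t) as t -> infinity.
lim Var(X_t) = 49/100

The OU SDE dX = -theta X dt + sigma dB admits the integrating factor exp(theta t): d(exp(theta t) X_t) = sigma exp(theta t) dB_t. Integrating from 0 to t gives X_t = x_0 * exp(-theta t) + sigma * int_0^t exp(-theta (t-s)) dB_s for any initial x_0. The Itô integral has variance (by the Itô isometry) sigma^2 * int_0^t exp(-2 theta (t - s)) ds = sigma^2 * (1 - exp(-2 theta t)) / (2 theta), independent of x_0.
With theta = 2, sigma = 7/5:
  Var(X_t) = (7/5)^2 * (1 - exp(-2*2 t)) / (2 * 2) = 49/100 - 49*exp(-4*t)/100.
As t -> infinity, exp(-2*2 t) -> 0, so the stationary variance is sigma^2 / (2 theta) = 49/100.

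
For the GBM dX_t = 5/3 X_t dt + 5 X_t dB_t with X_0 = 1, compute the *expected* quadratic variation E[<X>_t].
E[<X>_t] = 15*exp(85*t/3)/17 - 15/17

<X>_t = int_0^t (5 * X_s)^2 ds. Taking expectation inside the integral: E[<X>_t] = 5^2 * int_0^t E[X_s^2] ds. For GBM, E[X_s^2] = x_0^2 * exp((2 mu + sigma^2) s). Integrating:
  E[<X>_t] = 5^2 * 1^2 * (exp((2*(5/3) + 5^2) t) - 1) / (2*(5/3) + 5^2)
           = 5^2 * 1^2 * (exp((85/3) t) - 1) / (85/3) = 15*exp(85*t/3)/17 - 15/17.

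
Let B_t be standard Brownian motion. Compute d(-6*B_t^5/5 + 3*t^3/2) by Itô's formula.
d(-6*B_t^5/5 + 3*t^3/2) = (-12*B_t^3 + 9*t^2/2) dt + (-6*B_t^4) dB_t

Itô's formula for f(t, x): d f(t, B_t) = (f_t + (1/2) f_xx) dt + f_x dB_t. Compute partials of f(t, x) = 3*t^3/2 - 6*x^5/5:
  f_t(t,x)  = 9*t^2/2
  f_x(t,x)  = -6*x^4
  f_xx(t,x) = -24*x^3
Assemble drift = f_t + (1/2) f_xx = 9*t^2/2 - 12*x^3 and diffusion = f_x = -6*x^4. Substituting x = B_t:
  d(-6*B_t^5/5 + 3*t^3/2) = (-12*B_t^3 + 9*t^2/2) dt + (-6*B_t^4) dB_t.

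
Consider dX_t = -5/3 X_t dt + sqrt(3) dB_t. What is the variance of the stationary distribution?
lim Var(X_t) = 9/10

The OU SDE dX = -theta X dt + sigma dB admits the integrating factor exp(theta t): d(exp(theta t) X_t) = sigma exp(theta t) dB_t. Integrating from 0 to t gives X_t = x_0 * exp(-theta t) + sigma * int_0^t exp(-theta (t-s)) dB_s for any initial x_0. The Itô integral has variance (by the Itô isometry) sigma^2 * int_0^t exp(-2 theta (t - s)) ds = sigma^2 * (1 - exp(-2 theta t)) / (2 theta), independent of x_0.
With theta = 5/3, sigma = sqrt(3):
  Var(X_t) = (sqrt(3))^2 * (1 - exp(-2*5/3 t)) / (2 * 5/3) = 9/10 - 9*exp(-10*t/3)/10.
As t -> infinity, exp(-2*5/3 t) -> 0, so the stationary variance is sigma^2 / (2 theta) = 9/10.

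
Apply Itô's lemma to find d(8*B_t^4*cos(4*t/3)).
d(8*B_t^4*cos(4*t/3)) = (B_t^2*(-32*B_t^2*sin(4*t/3)/3 + 48*cos(4*t/3))) dt + (32*B_t^3*cos(4*t/3)) dB_t

Itô's formula for f(t, x): d f(t, B_t) = (f_t + (1/2) f_xx) dt + f_x dB_t. Compute partials of f(t, x) = 8*x^4*cos(4*t/3):
  f_t(t,x)  = -32*x^4*sin(4*t/3)/3
  f_x(t,x)  = 32*x^3*cos(4*t/3)
  f_xx(t,x) = 96*x^2*cos(4*t/3)
Assemble drift = f_t + (1/2) f_xx = x^2*(-32*x^2*sin(4*t/3)/3 + 48*cos(4*t/3)) and diffusion = f_x = 32*x^3*cos(4*t/3). Substituting x = B_t:
  d(8*B_t^4*cos(4*t/3)) = (B_t^2*(-32*B_t^2*sin(4*t/3)/3 + 48*cos(4*t/3))) dt + (32*B_t^3*cos(4*t/3)) dB_t.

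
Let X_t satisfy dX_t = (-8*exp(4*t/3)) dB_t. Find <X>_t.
<X>_t = 24*exp(8*t/3) - 24

For an Itô process dX_t = a(t) dt + b(t) dB_t, the quadratic variation is <X>_t = int_0^t b(s)^2 ds (the drift term does not contribute). Here b(s) = -8*exp(4*s/3), so
  b(s)^2 = 64*exp(8*s/3).
Integrating from 0 to t:
  <X>_t = int_0^t (64*exp(8*s/3)) ds = 24*exp(8*t/3) - 24.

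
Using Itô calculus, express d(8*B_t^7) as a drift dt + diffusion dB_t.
d(8*B_t^7) = (168*B_t^5) dt + (56*B_t^6) dB_t

Itô's formula for f(B_t) gives d f(B_t) = f'(B_t) dB_t + (1/2) f''(B_t) dt. Compute derivatives of f(x) = 8*x^7:
  f'(x)  = 56*x^6
  f''(x) = 336*x^5
Substitute x = B_t and multiply the f'' term by 1/2:
  drift     = (1/2) * (336*x^5) evaluated at B_t = 168*B_t^5
  diffusion = (56*x^6) evaluated at B_t = 56*B_t^6
Therefore d(8*B_t^7) = (168*B_t^5) dt + (56*B_t^6) dB_t.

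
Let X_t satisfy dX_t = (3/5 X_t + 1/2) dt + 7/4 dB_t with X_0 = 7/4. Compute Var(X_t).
Var(X_t) = 245*exp(6*t/5)/96 - 245/96

The variance V(t) = Var(X_t) satisfies V'(t) = 2 a V(t) + c^2 with V(0) = 0 (drift coefficient is linear in X, diffusion is constant). With a = 3/5, c = 7/4, the solution is
  V(t) = (c^2 / (2 a)) * (exp(2 a t) - 1)
       = ((7/4)^2 / (2*(3/5))) * (exp((6/5) t) - 1)
       = 245*exp(6*t/5)/96 - 245/96.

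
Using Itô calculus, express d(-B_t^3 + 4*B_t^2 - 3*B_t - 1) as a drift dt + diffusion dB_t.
d(-B_t^3 + 4*B_t^2 - 3*B_t - 1) = (4 - 3*B_t) dt + (-3*B_t^2 + 8*B_t - 3) dB_t

Itô's formula for f(B_t) gives d f(B_t) = f'(B_t) dB_t + (1/2) f''(B_t) dt. Compute derivatives of f(x) = -x^3 + 4*x^2 - 3*x - 1:
  f'(x)  = -3*x^2 + 8*x - 3
  f''(x) = 8 - 6*x
Substitute x = B_t and multiply the f'' term by 1/2:
  drift     = (1/2) * (8 - 6*x) evaluated at B_t = 4 - 3*B_t
  diffusion = (-3*x^2 + 8*x - 3) evaluated at B_t = -3*B_t^2 + 8*B_t - 3
Therefore d(-B_t^3 + 4*B_t^2 - 3*B_t - 1) = (4 - 3*B_t) dt + (-3*B_t^2 + 8*B_t - 3) dB_t.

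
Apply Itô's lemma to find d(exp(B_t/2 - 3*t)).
d(exp(B_t/2 - 3*t)) = (-23*exp(B_t/2 - 3*t)/8) dt + (exp(B_t/2 - 3*t)/2) dB_t

Itô's formula for f(t, x): d f(t, B_t) = (f_t + (1/2) f_xx) dt + f_x dB_t. Compute partials of f(t, x) = exp(-3*t + x/2):
  f_t(t,x)  = -3*exp(-3*t + x/2)
  f_x(t,x)  = exp(-3*t + x/2)/2
  f_xx(t,x) = exp(-3*t + x/2)/4
Assemble drift = f_t + (1/2) f_xx = -23*exp(-3*t + x/2)/8 and diffusion = f_x = exp(-3*t + x/2)/2. Substituting x = B_t:
  d(exp(B_t/2 - 3*t)) = (-23*exp(B_t/2 - 3*t)/8) dt + (exp(B_t/2 - 3*t)/2) dB_t.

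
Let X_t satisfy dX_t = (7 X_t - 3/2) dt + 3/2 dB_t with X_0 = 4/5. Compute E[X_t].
E[X_t] = 41*exp(7*t)/70 + 3/14

Taking expectations and using E[dB_t] = 0, the mean m(t) = E[X_t] satisfies the ODE m'(t) = a m(t) + b with m(0) = x_0. With a = 7, b = -3/2, x_0 = 4/5, the solution is
  m(t) = x_0 * exp(a t) + (b/a) * (exp(a t) - 1)
       = (4/5) * exp(7 t) + ((-3/2)/7) * (exp(7 t) - 1)
       = 41*exp(7*t)/70 + 3/14.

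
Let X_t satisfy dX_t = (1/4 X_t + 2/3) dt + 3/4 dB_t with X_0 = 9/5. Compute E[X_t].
E[X_t] = 67*exp(t/4)/15 - 8/3

Taking expectations and using E[dB_t] = 0, the mean m(t) = E[X_t] satisfies the ODE m'(t) = a m(t) + b with m(0) = x_0. With a = 1/4, b = 2/3, x_0 = 9/5, the solution is
  m(t) = x_0 * exp(a t) + (b/a) * (exp(a t) - 1)
       = (9/5) * exp((1/4) t) + ((2/3)/(1/4)) * (exp((1/4) t) - 1)
       = 67*exp(t/4)/15 - 8/3.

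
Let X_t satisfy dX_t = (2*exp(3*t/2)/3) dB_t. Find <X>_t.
<X>_t = 4*exp(3*t)/27 - 4/27

For an Itô process dX_t = a(t) dt + b(t) dB_t, the quadratic variation is <X>_t = int_0^t b(s)^2 ds (the drift term does not contribute). Here b(s) = 2*exp(3*s/2)/3, so
  b(s)^2 = 4*exp(3*s)/9.
Integrating from 0 to t:
  <X>_t = int_0^t (4*exp(3*s)/9) ds = 4*exp(3*t)/27 - 4/27.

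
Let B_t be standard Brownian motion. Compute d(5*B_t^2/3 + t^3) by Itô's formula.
d(5*B_t^2/3 + t^3) = (3*t^2 + 5/3) dt + (10*B_t/3) dB_t

Itô's formula for f(t, x): d f(t, B_t) = (f_t + (1/2) f_xx) dt + f_x dB_t. Compute partials of f(t, x) = t^3 + 5*x^2/3:
  f_t(t,x)  = 3*t^2
  f_x(t,x)  = 10*x/3
  f_xx(t,x) = 10/3
Assemble drift = f_t + (1/2) f_xx = 3*t^2 + 5/3 and diffusion = f_x = 10*x/3. Substituting x = B_t:
  d(5*B_t^2/3 + t^3) = (3*t^2 + 5/3) dt + (10*B_t/3) dB_t.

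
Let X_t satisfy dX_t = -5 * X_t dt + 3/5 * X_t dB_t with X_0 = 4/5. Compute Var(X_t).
Var(X_t) = (16*exp(9*t/25) - 16)*exp(-10*t)/25

For GBM dX = mu X dt + sigma X dB with X_0 = x_0, apply Itô to Y = log X: dY = (mu - sigma^2/2) dt + sigma dB, so Y_t = log(x_0) + (mu - sigma^2/2) t + sigma B_t and hence X_t = x_0 * exp((mu - sigma^2/2) t + sigma B_t).
With mu = -5, sigma = 3/5, x_0 = 4/5, this gives:
  X_t = 4/5 * exp((-259/50) * t + (3/5) * B_t).
Since sigma*B_t ~ Normal(0, sigma^2 t), E[exp(sigma*B_t)] = exp(sigma^2 t / 2); so E[X_t] = x_0 * exp((mu - sigma^2/2) t) * exp(sigma^2 t / 2) = x_0 * exp(mu t) = 4*exp(-5*t)/5.
Var(X_t) = E[X_t^2] - (E[X_t])^2 = x_0^2 * exp(2 mu t) * (exp(sigma^2 t) - 1) = (16*exp(9*t/25) - 16)*exp(-10*t)/25.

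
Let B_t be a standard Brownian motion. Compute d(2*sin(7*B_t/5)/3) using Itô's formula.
d(2*sin(7*B_t/5)/3) = (-49*sin(7*B_t/5)/75) dt + (14*cos(7*B_t/5)/15) dB_t

Itô's formula for f(B_t) gives d f(B_t) = f'(B_t) dB_t + (1/2) f''(B_t) dt. Compute derivatives of f(x) = 2*sin(7*x/5)/3:
  f'(x)  = 14*cos(7*x/5)/15
  f''(x) = -98*sin(7*x/5)/75
Substitute x = B_t and multiply the f'' term by 1/2:
  drift     = (1/2) * (-98*sin(7*x/5)/75) evaluated at B_t = -49*sin(7*B_t/5)/75
  diffusion = (14*cos(7*x/5)/15) evaluated at B_t = 14*cos(7*B_t/5)/15
Therefore d(2*sin(7*B_t/5)/3) = (-49*sin(7*B_t/5)/75) dt + (14*cos(7*B_t/5)/15) dB_t.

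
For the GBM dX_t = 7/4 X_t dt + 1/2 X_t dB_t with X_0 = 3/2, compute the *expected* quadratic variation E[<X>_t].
E[<X>_t] = 3*exp(15*t/4)/20 - 3/20

<X>_t = int_0^t ((1/2) * X_s)^2 ds. Taking expectation inside the integral: E[<X>_t] = (1/2)^2 * int_0^t E[X_s^2] ds. For GBM, E[X_s^2] = x_0^2 * exp((2 mu + sigma^2) s). Integrating:
  E[<X>_t] = (1/2)^2 * (3/2)^2 * (exp((2*(7/4) + (1/2)^2) t) - 1) / (2*(7/4) + (1/2)^2)
           = (1/2)^2 * (3/2)^2 * (exp((15/4) t) - 1) / (15/4) = 3*exp(15*t/4)/20 - 3/20.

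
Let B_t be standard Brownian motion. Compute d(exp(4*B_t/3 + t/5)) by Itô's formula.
d(exp(4*B_t/3 + t/5)) = (49*exp(4*B_t/3 + t/5)/45) dt + (4*exp(4*B_t/3 + t/5)/3) dB_t

Itô's formula for f(t, x): d f(t, B_t) = (f_t + (1/2) f_xx) dt + f_x dB_t. Compute partials of f(t, x) = exp(t/5 + 4*x/3):
  f_t(t,x)  = exp(t/5 + 4*x/3)/5
  f_x(t,x)  = 4*exp(t/5 + 4*x/3)/3
  f_xx(t,x) = 16*exp(t/5 + 4*x/3)/9
Assemble drift = f_t + (1/2) f_xx = 49*exp(t/5 + 4*x/3)/45 and diffusion = f_x = 4*exp(t/5 + 4*x/3)/3. Substituting x = B_t:
  d(exp(4*B_t/3 + t/5)) = (49*exp(4*B_t/3 + t/5)/45) dt + (4*exp(4*B_t/3 + t/5)/3) dB_t.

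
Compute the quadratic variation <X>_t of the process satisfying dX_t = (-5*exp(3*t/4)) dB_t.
<X>_t = 50*exp(3*t/2)/3 - 50/3

For an Itô process dX_t = a(t) dt + b(t) dB_t, the quadratic variation is <X>_t = int_0^t b(s)^2 ds (the drift term does not contribute). Here b(s) = -5*exp(3*s/4), so
  b(s)^2 = 25*exp(3*s/2).
Integrating from 0 to t:
  <X>_t = int_0^t (25*exp(3*s/2)) ds = 50*exp(3*t/2)/3 - 50/3.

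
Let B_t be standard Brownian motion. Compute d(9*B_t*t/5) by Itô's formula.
d(9*B_t*t/5) = (9*B_t/5) dt + (9*t/5) dB_t

Itô's formula for f(t, x): d f(t, B_t) = (f_t + (1/2) f_xx) dt + f_x dB_t. Compute partials of f(t, x) = 9*t*x/5:
  f_t(t,x)  = 9*x/5
  f_x(t,x)  = 9*t/5
  f_xx(t,x) = 0
Assemble drift = f_t + (1/2) f_xx = 9*x/5 and diffusion = f_x = 9*t/5. Substituting x = B_t:
  d(9*B_t*t/5) = (9*B_t/5) dt + (9*t/5) dB_t.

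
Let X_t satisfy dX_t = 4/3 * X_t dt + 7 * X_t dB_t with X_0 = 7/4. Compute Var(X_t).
Var(X_t) = 49*(exp(49*t) - 1)*exp(8*t/3)/16

For GBM dX = mu X dt + sigma X dB with X_0 = x_0, apply Itô to Y = log X: dY = (mu - sigma^2/2) dt + sigma dB, so Y_t = log(x_0) + (mu - sigma^2/2) t + sigma B_t and hence X_t = x_0 * exp((mu - sigma^2/2) t + sigma B_t).
With mu = 4/3, sigma = 7, x_0 = 7/4, this gives:
  X_t = 7/4 * exp((-139/6) * t + (7) * B_t).
Since sigma*B_t ~ Normal(0, sigma^2 t), E[exp(sigma*B_t)] = exp(sigma^2 t / 2); so E[X_t] = x_0 * exp((mu - sigma^2/2) t) * exp(sigma^2 t / 2) = x_0 * exp(mu t) = 7*exp(4*t/3)/4.
Var(X_t) = E[X_t^2] - (E[X_t])^2 = x_0^2 * exp(2 mu t) * (exp(sigma^2 t) - 1) = 49*(exp(49*t) - 1)*exp(8*t/3)/16.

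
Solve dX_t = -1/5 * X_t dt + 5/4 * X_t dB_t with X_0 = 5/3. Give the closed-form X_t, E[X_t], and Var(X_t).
X_t = 5/3 * exp((-157/160) t + (5/4) B_t); E[X_t] = 5*exp(-t/5)/3; Var(X_t) = (25*exp(25*t/16) - 25)*exp(-2*t/5)/9

For GBM dX = mu X dt + sigma X dB with X_0 = x_0, apply Itô to Y = log X: dY = (mu - sigma^2/2) dt + sigma dB, so Y_t = log(x_0) + (mu - sigma^2/2) t + sigma B_t and hence X_t = x_0 * exp((mu - sigma^2/2) t + sigma B_t).
With mu = -1/5, sigma = 5/4, x_0 = 5/3, this gives:
  X_t = 5/3 * exp((-157/160) * t + (5/4) * B_t).
Since sigma*B_t ~ Normal(0, sigma^2 t), E[exp(sigma*B_t)] = exp(sigma^2 t / 2); so E[X_t] = x_0 * exp((mu - sigma^2/2) t) * exp(sigma^2 t / 2) = x_0 * exp(mu t) = 5*exp(-t/5)/3.
Var(X_t) = E[X_t^2] - (E[X_t])^2 = x_0^2 * exp(2 mu t) * (exp(sigma^2 t) - 1) = (25*exp(25*t/16) - 25)*exp(-2*t/5)/9.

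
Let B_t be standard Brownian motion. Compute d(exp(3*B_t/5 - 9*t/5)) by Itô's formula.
d(exp(3*B_t/5 - 9*t/5)) = (-81*exp(3*B_t/5 - 9*t/5)/50) dt + (3*exp(3*B_t/5 - 9*t/5)/5) dB_t

Itô's formula for f(t, x): d f(t, B_t) = (f_t + (1/2) f_xx) dt + f_x dB_t. Compute partials of f(t, x) = exp(-9*t/5 + 3*x/5):
  f_t(t,x)  = -9*exp(-9*t/5 + 3*x/5)/5
  f_x(t,x)  = 3*exp(-9*t/5 + 3*x/5)/5
  f_xx(t,x) = 9*exp(-9*t/5 + 3*x/5)/25
Assemble drift = f_t + (1/2) f_xx = -81*exp(-9*t/5 + 3*x/5)/50 and diffusion = f_x = 3*exp(-9*t/5 + 3*x/5)/5. Substituting x = B_t:
  d(exp(3*B_t/5 - 9*t/5)) = (-81*exp(3*B_t/5 - 9*t/5)/50) dt + (3*exp(3*B_t/5 - 9*t/5)/5) dB_t.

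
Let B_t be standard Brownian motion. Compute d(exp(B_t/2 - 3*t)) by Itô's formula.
d(exp(B_t/2 - 3*t)) = (-23*exp(B_t/2 - 3*t)/8) dt + (exp(B_t/2 - 3*t)/2) dB_t

Itô's formula for f(t, x): d f(t, B_t) = (f_t + (1/2) f_xx) dt + f_x dB_t. Compute partials of f(t, x) = exp(-3*t + x/2):
  f_t(t,x)  = -3*exp(-3*t + x/2)
  f_x(t,x)  = exp(-3*t + x/2)/2
  f_xx(t,x) = exp(-3*t + x/2)/4
Assemble drift = f_t + (1/2) f_xx = -23*exp(-3*t + x/2)/8 and diffusion = f_x = exp(-3*t + x/2)/2. Substituting x = B_t:
  d(exp(B_t/2 - 3*t)) = (-23*exp(B_t/2 - 3*t)/8) dt + (exp(B_t/2 - 3*t)/2) dB_t.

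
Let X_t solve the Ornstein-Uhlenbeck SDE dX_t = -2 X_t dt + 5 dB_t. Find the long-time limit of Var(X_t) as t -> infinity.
lim Var(X_t) = 25/4

The OU SDE dX = -theta X dt + sigma dB admits the integrating factor exp(theta t): d(exp(theta t) X_t) = sigma exp(theta t) dB_t. Integrating from 0 to t gives X_t = x_0 * exp(-theta t) + sigma * int_0^t exp(-theta (t-s)) dB_s for any initial x_0. The Itô integral has variance (by the Itô isometry) sigma^2 * int_0^t exp(-2 theta (t - s)) ds = sigma^2 * (1 - exp(-2 theta t)) / (2 theta), independent of x_0.
With theta = 2, sigma = 5:
  Var(X_t) = (5)^2 * (1 - exp(-2*2 t)) / (2 * 2) = 25/4 - 25*exp(-4*t)/4.
As t -> infinity, exp(-2*2 t) -> 0, so the stationary variance is sigma^2 / (2 theta) = 25/4.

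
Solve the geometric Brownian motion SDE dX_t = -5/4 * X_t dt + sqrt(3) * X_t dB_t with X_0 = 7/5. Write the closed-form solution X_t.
X_t = 7/5 * exp((-11/4) * t + (sqrt(3)) * B_t)

For GBM dX = mu X dt + sigma X dB with X_0 = x_0, apply Itô to Y = log X: dY = (mu - sigma^2/2) dt + sigma dB, so Y_t = log(x_0) + (mu - sigma^2/2) t + sigma B_t and hence X_t = x_0 * exp((mu - sigma^2/2) t + sigma B_t).
With mu = -5/4, sigma = sqrt(3), x_0 = 7/5, this gives:
  X_t = 7/5 * exp((-11/4) * t + (sqrt(3)) * B_t).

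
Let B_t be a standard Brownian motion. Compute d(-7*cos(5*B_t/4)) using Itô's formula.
d(-7*cos(5*B_t/4)) = (175*cos(5*B_t/4)/32) dt + (35*sin(5*B_t/4)/4) dB_t

Itô's formula for f(B_t) gives d f(B_t) = f'(B_t) dB_t + (1/2) f''(B_t) dt. Compute derivatives of f(x) = -7*cos(5*x/4):
  f'(x)  = 35*sin(5*x/4)/4
  f''(x) = 175*cos(5*x/4)/16
Substitute x = B_t and multiply the f'' term by 1/2:
  drift     = (1/2) * (175*cos(5*x/4)/16) evaluated at B_t = 175*cos(5*B_t/4)/32
  diffusion = (35*sin(5*x/4)/4) evaluated at B_t = 35*sin(5*B_t/4)/4
Therefore d(-7*cos(5*B_t/4)) = (175*cos(5*B_t/4)/32) dt + (35*sin(5*B_t/4)/4) dB_t.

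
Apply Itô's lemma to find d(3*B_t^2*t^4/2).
d(3*B_t^2*t^4/2) = (3*t^3*(4*B_t^2 + t)/2) dt + (3*B_t*t^4) dB_t

Itô's formula for f(t, x): d f(t, B_t) = (f_t + (1/2) f_xx) dt + f_x dB_t. Compute partials of f(t, x) = 3*t^4*x^2/2:
  f_t(t,x)  = 6*t^3*x^2
  f_x(t,x)  = 3*t^4*x
  f_xx(t,x) = 3*t^4
Assemble drift = f_t + (1/2) f_xx = 3*t^3*(t + 4*x^2)/2 and diffusion = f_x = 3*t^4*x. Substituting x = B_t:
  d(3*B_t^2*t^4/2) = (3*t^3*(4*B_t^2 + t)/2) dt + (3*B_t*t^4) dB_t.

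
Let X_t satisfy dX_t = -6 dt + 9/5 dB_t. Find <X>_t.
<X>_t = 81*t/25

For an Itô process dX_t = a(t) dt + b(t) dB_t, the quadratic variation is <X>_t = int_0^t b(s)^2 ds (the drift term does not contribute). Here b(s) = 9/5, so
  b(s)^2 = 81/25.
Integrating from 0 to t:
  <X>_t = int_0^t (81/25) ds = 81*t/25.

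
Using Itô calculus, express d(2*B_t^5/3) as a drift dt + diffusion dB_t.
d(2*B_t^5/3) = (20*B_t^3/3) dt + (10*B_t^4/3) dB_t

Itô's formula for f(B_t) gives d f(B_t) = f'(B_t) dB_t + (1/2) f''(B_t) dt. Compute derivatives of f(x) = 2*x^5/3:
  f'(x)  = 10*x^4/3
  f''(x) = 40*x^3/3
Substitute x = B_t and multiply the f'' term by 1/2:
  drift     = (1/2) * (40*x^3/3) evaluated at B_t = 20*B_t^3/3
  diffusion = (10*x^4/3) evaluated at B_t = 10*B_t^4/3
Therefore d(2*B_t^5/3) = (20*B_t^3/3) dt + (10*B_t^4/3) dB_t.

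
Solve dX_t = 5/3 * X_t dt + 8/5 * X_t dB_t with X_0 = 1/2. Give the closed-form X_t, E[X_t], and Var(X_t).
X_t = 1/2 * exp((29/75) t + (8/5) B_t); E[X_t] = exp(5*t/3)/2; Var(X_t) = (exp(64*t/25) - 1)*exp(10*t/3)/4

For GBM dX = mu X dt + sigma X dB with X_0 = x_0, apply Itô to Y = log X: dY = (mu - sigma^2/2) dt + sigma dB, so Y_t = log(x_0) + (mu - sigma^2/2) t + sigma B_t and hence X_t = x_0 * exp((mu - sigma^2/2) t + sigma B_t).
With mu = 5/3, sigma = 8/5, x_0 = 1/2, this gives:
  X_t = 1/2 * exp((29/75) * t + (8/5) * B_t).
Since sigma*B_t ~ Normal(0, sigma^2 t), E[exp(sigma*B_t)] = exp(sigma^2 t / 2); so E[X_t] = x_0 * exp((mu - sigma^2/2) t) * exp(sigma^2 t / 2) = x_0 * exp(mu t) = exp(5*t/3)/2.
Var(X_t) = E[X_t^2] - (E[X_t])^2 = x_0^2 * exp(2 mu t) * (exp(sigma^2 t) - 1) = (exp(64*t/25) - 1)*exp(10*t/3)/4.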